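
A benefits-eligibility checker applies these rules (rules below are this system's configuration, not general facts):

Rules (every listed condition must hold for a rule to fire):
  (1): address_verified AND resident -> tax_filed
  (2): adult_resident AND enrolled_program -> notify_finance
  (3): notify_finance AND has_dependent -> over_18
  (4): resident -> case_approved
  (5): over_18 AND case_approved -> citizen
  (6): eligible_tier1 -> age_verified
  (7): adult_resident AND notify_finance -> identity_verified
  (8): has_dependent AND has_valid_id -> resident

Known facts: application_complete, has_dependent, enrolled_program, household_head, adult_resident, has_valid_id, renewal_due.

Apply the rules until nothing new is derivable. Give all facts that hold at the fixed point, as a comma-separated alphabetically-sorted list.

adult_resident, application_complete, case_approved, citizen, enrolled_program, has_dependent, has_valid_id, household_head, identity_verified, notify_finance, over_18, renewal_due, resident

[1] (2) [adult_resident AND enrolled_program -> notify_finance]; (8) [has_dependent AND has_valid_id -> resident]. ⇒ new: notify_finance, resident.
[2] (3) [notify_finance AND has_dependent -> over_18]; (4) [resident -> case_approved]; (7) [adult_resident AND notify_finance -> identity_verified]. ⇒ new: over_18, case_approved, identity_verified.
[3] (5) [over_18 AND case_approved -> citizen]. ⇒ new: citizen.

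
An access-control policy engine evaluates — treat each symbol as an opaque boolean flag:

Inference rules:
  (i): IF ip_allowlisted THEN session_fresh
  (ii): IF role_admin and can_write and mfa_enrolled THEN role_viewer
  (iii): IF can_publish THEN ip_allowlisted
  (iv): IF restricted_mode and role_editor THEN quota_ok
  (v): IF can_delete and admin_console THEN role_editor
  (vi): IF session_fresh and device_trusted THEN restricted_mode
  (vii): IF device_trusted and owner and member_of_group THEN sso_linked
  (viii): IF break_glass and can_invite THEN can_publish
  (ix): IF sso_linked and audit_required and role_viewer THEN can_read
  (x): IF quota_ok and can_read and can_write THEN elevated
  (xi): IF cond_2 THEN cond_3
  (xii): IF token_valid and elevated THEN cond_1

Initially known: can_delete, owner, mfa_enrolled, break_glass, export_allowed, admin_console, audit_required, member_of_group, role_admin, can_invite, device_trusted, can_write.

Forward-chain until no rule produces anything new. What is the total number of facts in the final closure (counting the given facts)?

22

Round 1: (ii) [IF role_admin and can_write and mfa_enrolled THEN role_viewer]; (v) [IF can_delete and admin_console THEN role_editor]; (vii) [IF device_trusted and owner and member_of_group THEN sso_linked]; (viii) [IF break_glass and can_invite THEN can_publish]. New: role_viewer, role_editor, sso_linked, can_publish.
Round 2: (iii) [IF can_publish THEN ip_allowlisted]; (ix) [IF sso_linked and audit_required and role_viewer THEN can_read]. New: ip_allowlisted, can_read.
Round 3: (i) [IF ip_allowlisted THEN session_fresh]. New: session_fresh.
Round 4: (vi) [IF session_fresh and device_trusted THEN restricted_mode]. New: restricted_mode.
Round 5: (iv) [IF restricted_mode and role_editor THEN quota_ok]. New: quota_ok.
Round 6: (x) [IF quota_ok and can_read and can_write THEN elevated]. New: elevated.
Closure: {admin_console, audit_required, break_glass, can_delete, can_invite, can_publish, can_read, can_write, device_trusted, elevated, export_allowed, ip_allowlisted, member_of_group, mfa_enrolled, owner, quota_ok, restricted_mode, role_admin, role_editor, role_viewer, session_fresh, sso_linked} — 22 facts.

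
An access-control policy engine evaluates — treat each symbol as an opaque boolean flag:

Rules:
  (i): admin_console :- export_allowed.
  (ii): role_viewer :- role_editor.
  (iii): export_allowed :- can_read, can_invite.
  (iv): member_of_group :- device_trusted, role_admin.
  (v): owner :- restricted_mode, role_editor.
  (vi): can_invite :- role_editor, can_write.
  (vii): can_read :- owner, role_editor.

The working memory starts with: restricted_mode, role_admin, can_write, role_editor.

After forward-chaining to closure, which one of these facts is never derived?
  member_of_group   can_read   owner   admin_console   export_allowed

member_of_group

Round 1: (ii) [role_viewer :- role_editor.]; (v) [owner :- restricted_mode, role_editor.]; (vi) [can_invite :- role_editor, can_write.]. Adds role_viewer, owner, can_invite.
Round 2: (vii) [can_read :- owner, role_editor.]. Adds can_read.
Round 3: (iii) [export_allowed :- can_read, can_invite.]. Adds export_allowed.
Round 4: (i) [admin_console :- export_allowed.]. Adds admin_console.
Derived: export_allowed (round 3), can_read (round 2), admin_console (round 4), owner (round 1). member_of_group never appears in any round.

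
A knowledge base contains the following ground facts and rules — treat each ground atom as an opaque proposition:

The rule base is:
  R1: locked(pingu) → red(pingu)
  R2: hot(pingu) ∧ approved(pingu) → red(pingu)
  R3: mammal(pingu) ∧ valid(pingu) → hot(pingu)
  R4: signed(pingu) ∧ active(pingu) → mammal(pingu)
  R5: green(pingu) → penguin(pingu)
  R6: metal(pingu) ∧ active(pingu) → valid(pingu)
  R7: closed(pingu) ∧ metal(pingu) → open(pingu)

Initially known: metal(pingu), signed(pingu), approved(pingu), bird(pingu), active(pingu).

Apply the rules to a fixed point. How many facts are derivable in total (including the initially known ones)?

9

Round 1: R4 [signed(pingu) ∧ active(pingu) → mammal(pingu)]; R6 [metal(pingu) ∧ active(pingu) → valid(pingu)]. New: mammal(pingu), valid(pingu).
Round 2: R3 [mammal(pingu) ∧ valid(pingu) → hot(pingu)]. New: hot(pingu).
Round 3: R2 [hot(pingu) ∧ approved(pingu) → red(pingu)]. New: red(pingu).
Closure: {active(pingu), approved(pingu), bird(pingu), hot(pingu), mammal(pingu), metal(pingu), red(pingu), signed(pingu), valid(pingu)} — 9 facts.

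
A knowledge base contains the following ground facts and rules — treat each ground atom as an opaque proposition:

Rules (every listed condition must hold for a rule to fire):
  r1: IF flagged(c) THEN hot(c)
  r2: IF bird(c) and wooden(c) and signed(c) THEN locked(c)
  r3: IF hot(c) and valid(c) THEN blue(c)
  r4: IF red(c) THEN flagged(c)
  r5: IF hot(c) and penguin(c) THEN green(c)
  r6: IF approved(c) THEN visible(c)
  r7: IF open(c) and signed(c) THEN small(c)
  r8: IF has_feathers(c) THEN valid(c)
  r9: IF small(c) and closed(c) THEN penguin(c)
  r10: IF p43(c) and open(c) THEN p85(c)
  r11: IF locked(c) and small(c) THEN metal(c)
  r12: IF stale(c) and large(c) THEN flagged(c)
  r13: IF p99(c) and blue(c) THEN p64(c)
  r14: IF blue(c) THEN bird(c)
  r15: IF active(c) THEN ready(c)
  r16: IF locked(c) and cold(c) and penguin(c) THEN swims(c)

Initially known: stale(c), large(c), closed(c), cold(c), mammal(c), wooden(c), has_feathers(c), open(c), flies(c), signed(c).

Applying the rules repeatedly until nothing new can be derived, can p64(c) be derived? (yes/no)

[1] r7 [IF open(c) and signed(c) THEN small(c)]; r8 [IF has_feathers(c) THEN valid(c)]; r12 [IF stale(c) and large(c) THEN flagged(c)]. ⇒ new: small(c), valid(c), flagged(c).
[2] r1 [IF flagged(c) THEN hot(c)]; r9 [IF small(c) and closed(c) THEN penguin(c)]. ⇒ new: hot(c), penguin(c).
[3] r3 [IF hot(c) and valid(c) THEN blue(c)]; r5 [IF hot(c) and penguin(c) THEN green(c)]. ⇒ new: blue(c), green(c).
[4] r14 [IF blue(c) THEN bird(c)]. ⇒ new: bird(c).
[5] r2 [IF bird(c) and wooden(c) and signed(c) THEN locked(c)]. ⇒ new: locked(c).
[6] r11 [IF locked(c) and small(c) THEN metal(c)]; r16 [IF locked(c) and cold(c) and penguin(c) THEN swims(c)]. ⇒ new: metal(c), swims(c).
Fixed point reached. p64(c) is concluded only by r13; r13 needs p99(c) (never derived).

no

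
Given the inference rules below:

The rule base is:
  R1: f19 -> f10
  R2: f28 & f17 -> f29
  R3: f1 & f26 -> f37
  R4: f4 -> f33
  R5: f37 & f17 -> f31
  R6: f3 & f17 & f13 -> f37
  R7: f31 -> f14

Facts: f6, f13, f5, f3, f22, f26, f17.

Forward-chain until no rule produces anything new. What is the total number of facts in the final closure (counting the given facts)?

10

Round 1 fires R6, giving f37.
Round 2 fires R5, giving f31.
Round 3 fires R7, giving f14.
Closure: {f13, f14, f17, f22, f26, f3, f31, f37, f5, f6} — 10 facts.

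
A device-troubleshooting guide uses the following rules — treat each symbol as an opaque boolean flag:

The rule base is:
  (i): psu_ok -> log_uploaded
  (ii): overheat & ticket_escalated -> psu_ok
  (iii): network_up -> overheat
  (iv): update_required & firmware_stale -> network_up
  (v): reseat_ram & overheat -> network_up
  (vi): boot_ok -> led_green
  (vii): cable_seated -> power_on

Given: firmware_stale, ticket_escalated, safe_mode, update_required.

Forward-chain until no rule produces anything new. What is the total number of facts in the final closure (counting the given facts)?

Round 1: (iv) [update_required & firmware_stale -> network_up]. New: network_up.
Round 2: (iii) [network_up -> overheat]. New: overheat.
Round 3: (ii) [overheat & ticket_escalated -> psu_ok]. New: psu_ok.
Round 4: (i) [psu_ok -> log_uploaded]. New: log_uploaded.
Closure: {firmware_stale, log_uploaded, network_up, overheat, psu_ok, safe_mode, ticket_escalated, update_required} — 8 facts.

8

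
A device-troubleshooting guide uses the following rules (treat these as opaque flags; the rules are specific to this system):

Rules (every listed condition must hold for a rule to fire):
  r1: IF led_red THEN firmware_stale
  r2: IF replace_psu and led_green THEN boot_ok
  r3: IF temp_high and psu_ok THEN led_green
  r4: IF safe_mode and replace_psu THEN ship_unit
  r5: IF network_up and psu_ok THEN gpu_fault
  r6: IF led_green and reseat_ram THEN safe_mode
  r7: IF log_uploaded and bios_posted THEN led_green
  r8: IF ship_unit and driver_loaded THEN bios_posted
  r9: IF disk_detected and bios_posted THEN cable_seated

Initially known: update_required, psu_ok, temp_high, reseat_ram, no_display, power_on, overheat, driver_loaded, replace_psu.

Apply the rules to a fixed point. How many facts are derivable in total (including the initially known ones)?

Round 1 — r3, derive led_green.
Round 2 — r2, r6, derive boot_ok, safe_mode.
Round 3 — r4, derive ship_unit.
Round 4 — r8, derive bios_posted.
Closure: {bios_posted, boot_ok, driver_loaded, led_green, no_display, overheat, power_on, psu_ok, replace_psu, reseat_ram, safe_mode, ship_unit, temp_high, update_required} — 14 facts.

14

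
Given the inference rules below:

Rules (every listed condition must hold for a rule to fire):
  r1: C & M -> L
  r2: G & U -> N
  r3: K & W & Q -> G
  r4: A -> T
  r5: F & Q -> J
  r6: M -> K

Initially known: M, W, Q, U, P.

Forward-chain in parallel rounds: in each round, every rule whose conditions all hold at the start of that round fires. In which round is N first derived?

3

Round 1 fires r6, giving K.
Round 2 fires r3, giving G.
Round 3 fires r2, giving N.
N first appears in round 3.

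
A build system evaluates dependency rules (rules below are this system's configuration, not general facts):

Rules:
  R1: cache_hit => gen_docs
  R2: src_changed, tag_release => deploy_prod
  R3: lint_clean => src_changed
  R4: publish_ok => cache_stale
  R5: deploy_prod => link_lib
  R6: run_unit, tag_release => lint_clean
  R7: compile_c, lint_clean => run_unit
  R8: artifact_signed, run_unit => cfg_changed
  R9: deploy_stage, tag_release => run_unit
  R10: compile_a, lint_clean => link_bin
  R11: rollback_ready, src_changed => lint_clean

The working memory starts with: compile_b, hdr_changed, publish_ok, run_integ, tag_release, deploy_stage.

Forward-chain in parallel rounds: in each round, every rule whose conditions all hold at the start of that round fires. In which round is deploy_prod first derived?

4

Round 1 fires R4, R9, giving cache_stale, run_unit.
Round 2 fires R6, giving lint_clean.
Round 3 fires R3, giving src_changed.
Round 4 fires R2, giving deploy_prod.
deploy_prod first appears in round 4.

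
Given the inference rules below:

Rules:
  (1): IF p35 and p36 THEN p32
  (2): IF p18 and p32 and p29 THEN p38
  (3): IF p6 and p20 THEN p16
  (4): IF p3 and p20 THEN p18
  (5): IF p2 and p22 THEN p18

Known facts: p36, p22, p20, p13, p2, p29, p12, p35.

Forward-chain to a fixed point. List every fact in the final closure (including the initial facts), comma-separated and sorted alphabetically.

Round 1 fires (1), (5), giving p32, p18.
Round 2 fires (2), giving p38.

p12, p13, p18, p2, p20, p22, p29, p32, p35, p36, p38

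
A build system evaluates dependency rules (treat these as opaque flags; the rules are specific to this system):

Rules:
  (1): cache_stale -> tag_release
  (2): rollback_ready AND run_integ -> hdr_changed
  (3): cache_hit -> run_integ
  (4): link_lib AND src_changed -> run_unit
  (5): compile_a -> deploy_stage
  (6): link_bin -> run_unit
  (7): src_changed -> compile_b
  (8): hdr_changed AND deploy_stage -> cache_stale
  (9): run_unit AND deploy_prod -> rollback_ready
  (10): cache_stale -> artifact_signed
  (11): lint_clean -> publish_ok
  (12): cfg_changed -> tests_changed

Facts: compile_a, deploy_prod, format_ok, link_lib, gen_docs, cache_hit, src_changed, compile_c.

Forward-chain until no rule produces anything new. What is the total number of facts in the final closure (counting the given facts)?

Round 1: (3) [cache_hit -> run_integ]; (4) [link_lib AND src_changed -> run_unit]; (5) [compile_a -> deploy_stage]; (7) [src_changed -> compile_b]. Adds run_integ, run_unit, deploy_stage, compile_b.
Round 2: (9) [run_unit AND deploy_prod -> rollback_ready]. Adds rollback_ready.
Round 3: (2) [rollback_ready AND run_integ -> hdr_changed]. Adds hdr_changed.
Round 4: (8) [hdr_changed AND deploy_stage -> cache_stale]. Adds cache_stale.
Round 5: (1) [cache_stale -> tag_release]; (10) [cache_stale -> artifact_signed]. Adds tag_release, artifact_signed.
Closure: {artifact_signed, cache_hit, cache_stale, compile_a, compile_b, compile_c, deploy_prod, deploy_stage, format_ok, gen_docs, hdr_changed, link_lib, rollback_ready, run_integ, run_unit, src_changed, tag_release} — 17 facts.

17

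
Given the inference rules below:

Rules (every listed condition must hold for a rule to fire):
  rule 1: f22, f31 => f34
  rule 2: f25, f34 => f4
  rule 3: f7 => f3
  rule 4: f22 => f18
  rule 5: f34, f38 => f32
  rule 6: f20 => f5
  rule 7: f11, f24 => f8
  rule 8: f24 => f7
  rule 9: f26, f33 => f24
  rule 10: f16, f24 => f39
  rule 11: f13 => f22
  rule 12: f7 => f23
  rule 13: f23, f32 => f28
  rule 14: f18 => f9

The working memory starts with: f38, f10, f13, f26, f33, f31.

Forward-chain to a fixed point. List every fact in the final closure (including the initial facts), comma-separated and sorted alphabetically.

Round 1 fires rule 9, rule 11, giving f24, f22.
Round 2 fires rule 1, rule 4, rule 8, giving f34, f18, f7.
Round 3 fires rule 3, rule 5, rule 12, rule 14, giving f3, f32, f23, f9.
Round 4 fires rule 13, giving f28.

f10, f13, f18, f22, f23, f24, f26, f28, f3, f31, f32, f33, f34, f38, f7, f9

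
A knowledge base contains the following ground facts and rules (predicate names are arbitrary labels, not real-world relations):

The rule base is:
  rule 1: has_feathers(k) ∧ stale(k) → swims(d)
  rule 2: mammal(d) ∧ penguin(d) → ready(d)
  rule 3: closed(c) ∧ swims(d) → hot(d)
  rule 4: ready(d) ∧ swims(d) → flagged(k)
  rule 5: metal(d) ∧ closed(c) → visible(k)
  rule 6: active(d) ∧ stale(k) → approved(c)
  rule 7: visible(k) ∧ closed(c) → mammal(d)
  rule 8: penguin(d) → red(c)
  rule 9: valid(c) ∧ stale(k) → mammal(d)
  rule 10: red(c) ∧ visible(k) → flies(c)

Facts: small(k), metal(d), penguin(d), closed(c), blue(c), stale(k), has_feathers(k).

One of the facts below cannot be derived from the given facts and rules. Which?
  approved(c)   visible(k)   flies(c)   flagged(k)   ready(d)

Round 1 fires rule 1, rule 5, rule 8, giving swims(d), visible(k), red(c).
Round 2 fires rule 3, rule 7, rule 10, giving hot(d), mammal(d), flies(c).
Round 3 fires rule 2, giving ready(d).
Round 4 fires rule 4, giving flagged(k).
Derived: ready(d) (round 3), visible(k) (round 1), flies(c) (round 2), flagged(k) (round 4). approved(c) never appears in any round.

approved(c)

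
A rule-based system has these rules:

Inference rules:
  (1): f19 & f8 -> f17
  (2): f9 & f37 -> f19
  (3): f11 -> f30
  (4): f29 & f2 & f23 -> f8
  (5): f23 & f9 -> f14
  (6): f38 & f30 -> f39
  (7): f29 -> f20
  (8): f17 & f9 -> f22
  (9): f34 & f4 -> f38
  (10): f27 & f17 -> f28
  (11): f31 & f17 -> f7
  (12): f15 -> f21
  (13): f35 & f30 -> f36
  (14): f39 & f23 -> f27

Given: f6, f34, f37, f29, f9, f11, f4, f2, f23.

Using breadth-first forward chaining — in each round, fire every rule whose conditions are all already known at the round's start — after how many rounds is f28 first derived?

Round 1: (2) [f9 & f37 -> f19]; (3) [f11 -> f30]; (4) [f29 & f2 & f23 -> f8]; (5) [f23 & f9 -> f14]; (7) [f29 -> f20]; (9) [f34 & f4 -> f38]. New: f19, f30, f8, f14, f20, f38.
Round 2: (1) [f19 & f8 -> f17]; (6) [f38 & f30 -> f39]. New: f17, f39.
Round 3: (8) [f17 & f9 -> f22]; (14) [f39 & f23 -> f27]. New: f22, f27.
Round 4: (10) [f27 & f17 -> f28]. New: f28.
f28 first appears in round 4.

4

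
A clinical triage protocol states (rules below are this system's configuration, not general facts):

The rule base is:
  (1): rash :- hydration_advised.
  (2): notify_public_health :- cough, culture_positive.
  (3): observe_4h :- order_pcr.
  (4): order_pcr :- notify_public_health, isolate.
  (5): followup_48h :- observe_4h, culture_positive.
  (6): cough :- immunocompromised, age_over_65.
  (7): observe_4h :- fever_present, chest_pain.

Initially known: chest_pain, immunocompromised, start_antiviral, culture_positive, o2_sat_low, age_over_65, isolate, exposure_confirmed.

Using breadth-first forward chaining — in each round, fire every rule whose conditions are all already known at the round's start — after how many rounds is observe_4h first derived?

[1] (6) [cough :- immunocompromised, age_over_65.]. ⇒ new: cough.
[2] (2) [notify_public_health :- cough, culture_positive.]. ⇒ new: notify_public_health.
[3] (4) [order_pcr :- notify_public_health, isolate.]. ⇒ new: order_pcr.
[4] (3) [observe_4h :- order_pcr.]. ⇒ new: observe_4h.
observe_4h first appears in round 4.

4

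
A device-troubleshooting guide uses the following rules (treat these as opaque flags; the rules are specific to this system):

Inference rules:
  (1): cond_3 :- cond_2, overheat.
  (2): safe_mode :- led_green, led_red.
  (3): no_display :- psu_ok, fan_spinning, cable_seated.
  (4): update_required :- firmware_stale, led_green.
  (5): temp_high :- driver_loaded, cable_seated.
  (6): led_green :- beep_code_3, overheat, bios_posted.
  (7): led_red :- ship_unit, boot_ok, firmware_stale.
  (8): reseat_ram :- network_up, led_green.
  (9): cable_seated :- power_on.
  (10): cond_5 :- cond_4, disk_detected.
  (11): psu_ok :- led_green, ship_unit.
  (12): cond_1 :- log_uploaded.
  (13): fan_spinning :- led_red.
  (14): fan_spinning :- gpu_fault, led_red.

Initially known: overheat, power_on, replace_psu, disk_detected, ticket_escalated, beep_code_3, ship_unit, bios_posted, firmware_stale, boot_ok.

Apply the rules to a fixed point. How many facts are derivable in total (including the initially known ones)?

Round 1 — (6), (7), (9), derive led_green, led_red, cable_seated.
Round 2 — (2), (4), (11), (13), derive safe_mode, update_required, psu_ok, fan_spinning.
Round 3 — (3), derive no_display.
Closure: {beep_code_3, bios_posted, boot_ok, cable_seated, disk_detected, fan_spinning, firmware_stale, led_green, led_red, no_display, overheat, power_on, psu_ok, replace_psu, safe_mode, ship_unit, ticket_escalated, update_required} — 18 facts.

18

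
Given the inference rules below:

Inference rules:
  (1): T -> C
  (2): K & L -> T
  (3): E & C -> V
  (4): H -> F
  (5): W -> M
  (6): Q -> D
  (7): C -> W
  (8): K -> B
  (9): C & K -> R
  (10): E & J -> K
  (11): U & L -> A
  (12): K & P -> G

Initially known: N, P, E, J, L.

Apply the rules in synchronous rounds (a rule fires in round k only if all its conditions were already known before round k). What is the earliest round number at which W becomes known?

[1] (10) [E & J -> K]. ⇒ new: K.
[2] (2) [K & L -> T]; (8) [K -> B]; (12) [K & P -> G]. ⇒ new: T, B, G.
[3] (1) [T -> C]. ⇒ new: C.
[4] (3) [E & C -> V]; (7) [C -> W]; (9) [C & K -> R]. ⇒ new: V, W, R.
W first appears in round 4.

4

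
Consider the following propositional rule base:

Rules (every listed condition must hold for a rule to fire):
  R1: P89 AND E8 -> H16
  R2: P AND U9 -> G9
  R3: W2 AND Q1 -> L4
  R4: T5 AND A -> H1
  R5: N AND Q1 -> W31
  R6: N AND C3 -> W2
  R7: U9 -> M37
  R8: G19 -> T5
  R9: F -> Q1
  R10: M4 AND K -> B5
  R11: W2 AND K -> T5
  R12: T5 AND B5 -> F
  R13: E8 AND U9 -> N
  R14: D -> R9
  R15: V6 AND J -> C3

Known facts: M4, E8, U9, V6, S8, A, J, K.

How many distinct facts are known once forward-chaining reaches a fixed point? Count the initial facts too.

19

Round 1: R7 [U9 -> M37]; R10 [M4 AND K -> B5]; R13 [E8 AND U9 -> N]; R15 [V6 AND J -> C3]. New: M37, B5, N, C3.
Round 2: R6 [N AND C3 -> W2]. New: W2.
Round 3: R11 [W2 AND K -> T5]. New: T5.
Round 4: R4 [T5 AND A -> H1]; R12 [T5 AND B5 -> F]. New: H1, F.
Round 5: R9 [F -> Q1]. New: Q1.
Round 6: R3 [W2 AND Q1 -> L4]; R5 [N AND Q1 -> W31]. New: L4, W31.
Closure: {A, B5, C3, E8, F, H1, J, K, L4, M37, M4, N, Q1, S8, T5, U9, V6, W2, W31} — 19 facts.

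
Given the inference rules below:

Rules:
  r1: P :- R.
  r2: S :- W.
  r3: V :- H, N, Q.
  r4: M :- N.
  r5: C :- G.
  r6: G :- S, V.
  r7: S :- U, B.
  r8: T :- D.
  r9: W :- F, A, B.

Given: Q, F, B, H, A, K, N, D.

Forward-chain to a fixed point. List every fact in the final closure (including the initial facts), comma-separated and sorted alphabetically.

Round 1: r3 [V :- H, N, Q.]; r4 [M :- N.]; r8 [T :- D.]; r9 [W :- F, A, B.]. Adds V, M, T, W.
Round 2: r2 [S :- W.]. Adds S.
Round 3: r6 [G :- S, V.]. Adds G.
Round 4: r5 [C :- G.]. Adds C.

A, B, C, D, F, G, H, K, M, N, Q, S, T, V, W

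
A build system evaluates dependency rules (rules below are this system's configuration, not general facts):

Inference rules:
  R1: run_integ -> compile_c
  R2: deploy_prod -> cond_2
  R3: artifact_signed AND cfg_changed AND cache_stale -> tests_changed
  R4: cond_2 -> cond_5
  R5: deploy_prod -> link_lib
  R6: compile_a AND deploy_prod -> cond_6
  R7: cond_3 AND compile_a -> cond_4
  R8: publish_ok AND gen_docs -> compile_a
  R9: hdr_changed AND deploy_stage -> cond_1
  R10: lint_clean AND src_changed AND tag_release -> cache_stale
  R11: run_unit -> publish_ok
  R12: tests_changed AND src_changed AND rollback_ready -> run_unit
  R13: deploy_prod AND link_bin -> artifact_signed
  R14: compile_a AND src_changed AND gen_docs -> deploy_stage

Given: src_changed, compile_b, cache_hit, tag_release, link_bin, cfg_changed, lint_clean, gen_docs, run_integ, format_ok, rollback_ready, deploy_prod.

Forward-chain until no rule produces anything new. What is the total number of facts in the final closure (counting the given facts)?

24

Round 1: R1 [run_integ -> compile_c]; R2 [deploy_prod -> cond_2]; R5 [deploy_prod -> link_lib]; R10 [lint_clean AND src_changed AND tag_release -> cache_stale]; R13 [deploy_prod AND link_bin -> artifact_signed]. New: compile_c, cond_2, link_lib, cache_stale, artifact_signed.
Round 2: R3 [artifact_signed AND cfg_changed AND cache_stale -> tests_changed]; R4 [cond_2 -> cond_5]. New: tests_changed, cond_5.
Round 3: R12 [tests_changed AND src_changed AND rollback_ready -> run_unit]. New: run_unit.
Round 4: R11 [run_unit -> publish_ok]. New: publish_ok.
Round 5: R8 [publish_ok AND gen_docs -> compile_a]. New: compile_a.
Round 6: R6 [compile_a AND deploy_prod -> cond_6]; R14 [compile_a AND src_changed AND gen_docs -> deploy_stage]. New: cond_6, deploy_stage.
Closure: {artifact_signed, cache_hit, cache_stale, cfg_changed, compile_a, compile_b, compile_c, cond_2, cond_5, cond_6, deploy_prod, deploy_stage, format_ok, gen_docs, link_bin, link_lib, lint_clean, publish_ok, rollback_ready, run_integ, run_unit, src_changed, tag_release, tests_changed} — 24 facts.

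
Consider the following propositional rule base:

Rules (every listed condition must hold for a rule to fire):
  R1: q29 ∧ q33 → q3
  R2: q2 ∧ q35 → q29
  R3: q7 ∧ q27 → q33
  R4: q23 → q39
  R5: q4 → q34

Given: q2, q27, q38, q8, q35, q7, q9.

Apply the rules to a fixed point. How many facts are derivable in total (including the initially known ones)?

Round 1 fires R2, R3, giving q29, q33.
Round 2 fires R1, giving q3.
Closure: {q2, q27, q29, q3, q33, q35, q38, q7, q8, q9} — 10 facts.

10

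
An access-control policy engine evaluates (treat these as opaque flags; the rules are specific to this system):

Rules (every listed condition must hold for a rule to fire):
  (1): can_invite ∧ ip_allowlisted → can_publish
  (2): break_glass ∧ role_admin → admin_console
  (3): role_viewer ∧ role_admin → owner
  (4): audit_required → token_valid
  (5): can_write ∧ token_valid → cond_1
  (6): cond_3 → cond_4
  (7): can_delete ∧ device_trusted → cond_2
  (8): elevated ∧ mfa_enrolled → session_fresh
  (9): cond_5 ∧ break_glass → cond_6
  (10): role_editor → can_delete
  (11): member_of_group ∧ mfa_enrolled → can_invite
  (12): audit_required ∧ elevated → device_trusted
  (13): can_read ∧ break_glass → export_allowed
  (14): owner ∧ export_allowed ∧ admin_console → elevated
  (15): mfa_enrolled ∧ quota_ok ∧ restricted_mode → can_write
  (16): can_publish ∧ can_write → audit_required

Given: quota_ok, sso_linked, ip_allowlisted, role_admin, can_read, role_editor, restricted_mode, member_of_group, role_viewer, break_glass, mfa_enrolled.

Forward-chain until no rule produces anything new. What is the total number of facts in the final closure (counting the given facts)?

25

Round 1 — (2), (3), (10), (11), (13), (15), derive admin_console, owner, can_delete, can_invite, export_allowed, can_write.
Round 2 — (1), (14), derive can_publish, elevated.
Round 3 — (8), (16), derive session_fresh, audit_required.
Round 4 — (4), (12), derive token_valid, device_trusted.
Round 5 — (5), (7), derive cond_1, cond_2.
Closure: {admin_console, audit_required, break_glass, can_delete, can_invite, can_publish, can_read, can_write, cond_1, cond_2, device_trusted, elevated, export_allowed, ip_allowlisted, member_of_group, mfa_enrolled, owner, quota_ok, restricted_mode, role_admin, role_editor, role_viewer, session_fresh, sso_linked, token_valid} — 25 facts.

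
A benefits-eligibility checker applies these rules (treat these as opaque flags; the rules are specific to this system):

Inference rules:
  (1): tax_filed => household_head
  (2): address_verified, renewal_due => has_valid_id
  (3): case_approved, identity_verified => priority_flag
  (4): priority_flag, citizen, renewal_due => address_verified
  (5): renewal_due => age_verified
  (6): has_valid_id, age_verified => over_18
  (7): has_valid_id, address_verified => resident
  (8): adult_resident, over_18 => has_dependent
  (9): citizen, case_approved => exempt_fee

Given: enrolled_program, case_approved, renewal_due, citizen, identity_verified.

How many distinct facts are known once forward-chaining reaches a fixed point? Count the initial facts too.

12

Round 1 — (3), (5), (9), derive priority_flag, age_verified, exempt_fee.
Round 2 — (4), derive address_verified.
Round 3 — (2), derive has_valid_id.
Round 4 — (6), (7), derive over_18, resident.
Closure: {address_verified, age_verified, case_approved, citizen, enrolled_program, exempt_fee, has_valid_id, identity_verified, over_18, priority_flag, renewal_due, resident} — 12 facts.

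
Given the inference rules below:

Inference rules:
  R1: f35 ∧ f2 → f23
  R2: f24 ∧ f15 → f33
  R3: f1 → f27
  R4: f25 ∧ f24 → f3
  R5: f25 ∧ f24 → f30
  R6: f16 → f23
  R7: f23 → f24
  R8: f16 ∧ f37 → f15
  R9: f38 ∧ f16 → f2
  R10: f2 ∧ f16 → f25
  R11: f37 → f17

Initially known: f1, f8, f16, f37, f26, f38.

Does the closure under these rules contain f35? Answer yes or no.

Round 1 — R3, R6, R8, R9, R11, derive f27, f23, f15, f2, f17.
Round 2 — R7, R10, derive f24, f25.
Round 3 — R2, R4, R5, derive f33, f3, f30.
Fixed point reached. No rule has f35 as a consequent, and it is not given.

no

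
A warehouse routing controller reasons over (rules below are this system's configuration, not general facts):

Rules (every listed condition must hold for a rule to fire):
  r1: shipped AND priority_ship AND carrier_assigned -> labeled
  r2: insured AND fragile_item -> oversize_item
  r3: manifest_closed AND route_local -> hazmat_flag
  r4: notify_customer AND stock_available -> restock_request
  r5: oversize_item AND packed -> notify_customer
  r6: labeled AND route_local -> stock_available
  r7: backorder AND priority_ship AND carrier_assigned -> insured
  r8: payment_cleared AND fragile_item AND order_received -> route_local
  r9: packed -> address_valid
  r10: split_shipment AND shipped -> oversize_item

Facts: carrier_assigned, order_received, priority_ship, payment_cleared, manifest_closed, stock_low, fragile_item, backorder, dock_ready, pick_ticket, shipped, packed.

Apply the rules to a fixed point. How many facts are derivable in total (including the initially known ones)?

21

Round 1: r1 [shipped AND priority_ship AND carrier_assigned -> labeled]; r7 [backorder AND priority_ship AND carrier_assigned -> insured]; r8 [payment_cleared AND fragile_item AND order_received -> route_local]; r9 [packed -> address_valid]. Adds labeled, insured, route_local, address_valid.
Round 2: r2 [insured AND fragile_item -> oversize_item]; r3 [manifest_closed AND route_local -> hazmat_flag]; r6 [labeled AND route_local -> stock_available]. Adds oversize_item, hazmat_flag, stock_available.
Round 3: r5 [oversize_item AND packed -> notify_customer]. Adds notify_customer.
Round 4: r4 [notify_customer AND stock_available -> restock_request]. Adds restock_request.
Closure: {address_valid, backorder, carrier_assigned, dock_ready, fragile_item, hazmat_flag, insured, labeled, manifest_closed, notify_customer, order_received, oversize_item, packed, payment_cleared, pick_ticket, priority_ship, restock_request, route_local, shipped, stock_available, stock_low} — 21 facts.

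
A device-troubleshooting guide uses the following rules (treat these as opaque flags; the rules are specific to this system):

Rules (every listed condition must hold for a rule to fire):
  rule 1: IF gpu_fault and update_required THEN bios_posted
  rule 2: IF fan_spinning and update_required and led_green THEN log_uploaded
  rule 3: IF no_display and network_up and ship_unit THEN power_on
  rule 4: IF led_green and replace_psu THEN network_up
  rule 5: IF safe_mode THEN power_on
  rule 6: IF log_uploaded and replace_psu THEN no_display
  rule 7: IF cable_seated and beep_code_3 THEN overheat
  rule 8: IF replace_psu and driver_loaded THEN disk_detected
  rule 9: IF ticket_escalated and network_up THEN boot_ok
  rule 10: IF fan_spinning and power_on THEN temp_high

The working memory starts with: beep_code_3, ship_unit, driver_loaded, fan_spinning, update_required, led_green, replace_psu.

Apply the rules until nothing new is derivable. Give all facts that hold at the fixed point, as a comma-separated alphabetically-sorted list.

Round 1: rule 2 [IF fan_spinning and update_required and led_green THEN log_uploaded]; rule 4 [IF led_green and replace_psu THEN network_up]; rule 8 [IF replace_psu and driver_loaded THEN disk_detected]. New: log_uploaded, network_up, disk_detected.
Round 2: rule 6 [IF log_uploaded and replace_psu THEN no_display]. New: no_display.
Round 3: rule 3 [IF no_display and network_up and ship_unit THEN power_on]. New: power_on.
Round 4: rule 10 [IF fan_spinning and power_on THEN temp_high]. New: temp_high.

beep_code_3, disk_detected, driver_loaded, fan_spinning, led_green, log_uploaded, network_up, no_display, power_on, replace_psu, ship_unit, temp_high, update_required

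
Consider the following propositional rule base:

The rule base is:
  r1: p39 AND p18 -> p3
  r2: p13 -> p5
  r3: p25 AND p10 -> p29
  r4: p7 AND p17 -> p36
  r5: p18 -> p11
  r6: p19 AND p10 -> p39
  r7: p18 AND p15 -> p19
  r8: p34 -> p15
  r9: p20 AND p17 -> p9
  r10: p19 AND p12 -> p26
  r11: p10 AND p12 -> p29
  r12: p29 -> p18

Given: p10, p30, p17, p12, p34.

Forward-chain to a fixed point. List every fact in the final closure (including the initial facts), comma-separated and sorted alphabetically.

Round 1 fires r8, r11, giving p15, p29.
Round 2 fires r12, giving p18.
Round 3 fires r5, r7, giving p11, p19.
Round 4 fires r6, r10, giving p39, p26.
Round 5 fires r1, giving p3.

p10, p11, p12, p15, p17, p18, p19, p26, p29, p3, p30, p34, p39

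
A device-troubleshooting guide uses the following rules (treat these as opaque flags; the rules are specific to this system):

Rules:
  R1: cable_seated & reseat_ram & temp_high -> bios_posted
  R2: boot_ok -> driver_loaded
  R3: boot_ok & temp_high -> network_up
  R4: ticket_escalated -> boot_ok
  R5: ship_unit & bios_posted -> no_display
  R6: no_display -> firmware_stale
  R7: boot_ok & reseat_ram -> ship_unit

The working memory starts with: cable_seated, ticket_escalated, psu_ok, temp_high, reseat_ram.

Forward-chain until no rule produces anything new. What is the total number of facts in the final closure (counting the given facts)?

Round 1: R1 [cable_seated & reseat_ram & temp_high -> bios_posted]; R4 [ticket_escalated -> boot_ok]. Adds bios_posted, boot_ok.
Round 2: R2 [boot_ok -> driver_loaded]; R3 [boot_ok & temp_high -> network_up]; R7 [boot_ok & reseat_ram -> ship_unit]. Adds driver_loaded, network_up, ship_unit.
Round 3: R5 [ship_unit & bios_posted -> no_display]. Adds no_display.
Round 4: R6 [no_display -> firmware_stale]. Adds firmware_stale.
Closure: {bios_posted, boot_ok, cable_seated, driver_loaded, firmware_stale, network_up, no_display, psu_ok, reseat_ram, ship_unit, temp_high, ticket_escalated} — 12 facts.

12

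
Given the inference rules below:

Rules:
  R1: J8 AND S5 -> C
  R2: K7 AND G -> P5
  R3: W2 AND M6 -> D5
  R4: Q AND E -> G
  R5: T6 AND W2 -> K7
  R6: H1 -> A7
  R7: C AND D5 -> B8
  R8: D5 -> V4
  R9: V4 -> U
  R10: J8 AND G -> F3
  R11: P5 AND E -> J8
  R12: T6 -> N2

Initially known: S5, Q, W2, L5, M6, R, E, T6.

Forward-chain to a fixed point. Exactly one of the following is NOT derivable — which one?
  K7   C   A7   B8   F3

Round 1 fires R3, R4, R5, R12, giving D5, G, K7, N2.
Round 2 fires R2, R8, giving P5, V4.
Round 3 fires R9, R11, giving U, J8.
Round 4 fires R1, R10, giving C, F3.
Round 5 fires R7, giving B8.
Derived: B8 (round 5), K7 (round 1), C (round 4), F3 (round 4). A7 never appears in any round.

A7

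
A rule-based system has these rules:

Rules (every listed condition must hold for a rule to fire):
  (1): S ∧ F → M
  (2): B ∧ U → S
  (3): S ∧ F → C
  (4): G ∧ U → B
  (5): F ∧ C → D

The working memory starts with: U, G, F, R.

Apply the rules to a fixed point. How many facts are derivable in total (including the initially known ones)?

9

[1] (4) [G ∧ U → B]. ⇒ new: B.
[2] (2) [B ∧ U → S]. ⇒ new: S.
[3] (1) [S ∧ F → M]; (3) [S ∧ F → C]. ⇒ new: M, C.
[4] (5) [F ∧ C → D]. ⇒ new: D.
Closure: {B, C, D, F, G, M, R, S, U} — 9 facts.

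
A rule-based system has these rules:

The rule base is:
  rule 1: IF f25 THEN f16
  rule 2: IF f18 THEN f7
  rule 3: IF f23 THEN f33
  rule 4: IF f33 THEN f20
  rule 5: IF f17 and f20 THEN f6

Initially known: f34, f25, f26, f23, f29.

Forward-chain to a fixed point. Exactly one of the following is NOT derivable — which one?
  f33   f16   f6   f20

Round 1: rule 1 [IF f25 THEN f16]; rule 3 [IF f23 THEN f33]. Adds f16, f33.
Round 2: rule 4 [IF f33 THEN f20]. Adds f20.
Derived: f16 (round 1), f20 (round 2), f33 (round 1). f6 never appears in any round.

f6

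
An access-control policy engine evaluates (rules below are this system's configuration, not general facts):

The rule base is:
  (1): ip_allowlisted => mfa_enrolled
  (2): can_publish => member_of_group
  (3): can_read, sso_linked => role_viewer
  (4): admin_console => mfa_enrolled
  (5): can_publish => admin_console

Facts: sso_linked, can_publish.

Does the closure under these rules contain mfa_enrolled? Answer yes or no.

yes

Round 1 — (2), (5), derive member_of_group, admin_console.
Round 2 — (4), derive mfa_enrolled.
mfa_enrolled appears in round 2, so it is derivable.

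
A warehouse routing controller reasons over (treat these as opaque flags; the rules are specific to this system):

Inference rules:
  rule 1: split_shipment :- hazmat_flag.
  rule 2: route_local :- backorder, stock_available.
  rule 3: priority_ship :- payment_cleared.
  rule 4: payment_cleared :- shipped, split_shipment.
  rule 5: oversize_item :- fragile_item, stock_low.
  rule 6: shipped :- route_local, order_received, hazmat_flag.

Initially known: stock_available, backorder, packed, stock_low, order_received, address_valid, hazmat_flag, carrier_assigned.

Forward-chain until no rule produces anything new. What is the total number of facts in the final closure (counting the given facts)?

Round 1 fires rule 1, rule 2, giving split_shipment, route_local.
Round 2 fires rule 6, giving shipped.
Round 3 fires rule 4, giving payment_cleared.
Round 4 fires rule 3, giving priority_ship.
Closure: {address_valid, backorder, carrier_assigned, hazmat_flag, order_received, packed, payment_cleared, priority_ship, route_local, shipped, split_shipment, stock_available, stock_low} — 13 facts.

13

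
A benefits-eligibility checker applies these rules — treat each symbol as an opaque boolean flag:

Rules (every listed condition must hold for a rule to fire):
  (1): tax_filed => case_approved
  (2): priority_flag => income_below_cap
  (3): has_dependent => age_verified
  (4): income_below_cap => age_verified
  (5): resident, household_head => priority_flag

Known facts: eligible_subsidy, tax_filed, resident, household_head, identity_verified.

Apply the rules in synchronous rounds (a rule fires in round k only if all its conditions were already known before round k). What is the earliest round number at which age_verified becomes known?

3

Round 1 — (1), (5), derive case_approved, priority_flag.
Round 2 — (2), derive income_below_cap.
Round 3 — (4), derive age_verified.
age_verified first appears in round 3.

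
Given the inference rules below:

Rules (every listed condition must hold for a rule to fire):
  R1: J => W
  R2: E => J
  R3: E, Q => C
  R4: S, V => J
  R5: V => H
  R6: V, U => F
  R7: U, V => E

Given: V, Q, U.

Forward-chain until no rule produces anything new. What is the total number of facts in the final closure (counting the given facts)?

9

Round 1: R5 [V => H]; R6 [V, U => F]; R7 [U, V => E]. New: H, F, E.
Round 2: R2 [E => J]; R3 [E, Q => C]. New: J, C.
Round 3: R1 [J => W]. New: W.
Closure: {C, E, F, H, J, Q, U, V, W} — 9 facts.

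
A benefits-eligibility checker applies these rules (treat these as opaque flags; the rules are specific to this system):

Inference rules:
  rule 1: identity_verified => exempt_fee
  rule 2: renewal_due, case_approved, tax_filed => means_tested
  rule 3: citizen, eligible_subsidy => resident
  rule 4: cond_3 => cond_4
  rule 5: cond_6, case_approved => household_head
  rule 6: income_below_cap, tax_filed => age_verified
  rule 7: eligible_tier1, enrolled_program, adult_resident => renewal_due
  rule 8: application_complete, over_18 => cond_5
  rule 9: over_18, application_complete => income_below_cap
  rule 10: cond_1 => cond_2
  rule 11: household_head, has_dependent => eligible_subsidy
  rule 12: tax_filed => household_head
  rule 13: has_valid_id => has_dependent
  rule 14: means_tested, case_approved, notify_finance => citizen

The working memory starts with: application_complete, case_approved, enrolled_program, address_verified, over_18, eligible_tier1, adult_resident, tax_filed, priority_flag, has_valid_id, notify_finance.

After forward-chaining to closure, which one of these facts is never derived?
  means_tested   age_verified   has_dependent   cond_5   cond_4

cond_4

[1] rule 7 [eligible_tier1, enrolled_program, adult_resident => renewal_due]; rule 8 [application_complete, over_18 => cond_5]; rule 9 [over_18, application_complete => income_below_cap]; rule 12 [tax_filed => household_head]; rule 13 [has_valid_id => has_dependent]. ⇒ new: renewal_due, cond_5, income_below_cap, household_head, has_dependent.
[2] rule 2 [renewal_due, case_approved, tax_filed => means_tested]; rule 6 [income_below_cap, tax_filed => age_verified]; rule 11 [household_head, has_dependent => eligible_subsidy]. ⇒ new: means_tested, age_verified, eligible_subsidy.
[3] rule 14 [means_tested, case_approved, notify_finance => citizen]. ⇒ new: citizen.
[4] rule 3 [citizen, eligible_subsidy => resident]. ⇒ new: resident.
Derived: cond_5 (round 1), age_verified (round 2), means_tested (round 2), has_dependent (round 1). cond_4 never appears in any round.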